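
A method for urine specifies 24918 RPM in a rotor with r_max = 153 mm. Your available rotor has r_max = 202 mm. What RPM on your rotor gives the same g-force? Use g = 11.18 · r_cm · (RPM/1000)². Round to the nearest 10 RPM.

≈ 21690 RPM

Original rotor: r = 153 mm = 15.3 cm
RCF_original = 11.18 × 15.3 × (24.918)² = 11.18 × 15.3 × 620.906724 ≈ 106,208.6 × g
Your rotor: r = 202 mm = 20.2 cm
106,208.6 = 11.18 × 20.2 × (N/1000)²
(N/1000)² = 106,208.6 / 225.836 = 470.2908
N = 1000 × √470.2908 ≈ 21,686.2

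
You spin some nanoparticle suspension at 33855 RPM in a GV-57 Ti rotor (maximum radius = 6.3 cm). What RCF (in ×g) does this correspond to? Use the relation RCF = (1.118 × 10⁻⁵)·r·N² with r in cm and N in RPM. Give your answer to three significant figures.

RCF = 1.118 × 10⁻⁵ × 6.3 × (33855)² = 1.118 × 10⁻⁵ × 6.3 × 1,146,161,025 ≈ 80,728.7 × g

RCF ≈ 80700 ×g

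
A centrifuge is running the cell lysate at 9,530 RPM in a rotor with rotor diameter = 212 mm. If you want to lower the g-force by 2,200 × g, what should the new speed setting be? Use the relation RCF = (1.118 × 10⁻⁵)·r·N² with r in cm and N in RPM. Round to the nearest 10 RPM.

r = 212 mm / 2 = 106 mm = 10.6 cm
Current RCF = 1.118 × 10⁻⁵ × 10.6 × (9530)² = 1.118 × 10⁻⁵ × 10.6 × 90,820,900 ≈ 10,763 × g
Target RCF = 10,763 − 2,200 = 8,563 × g
N² = 8,563 / (11.8508 × 10⁻⁵) = 72,256,725
N ≈ √72,256,725 ≈ 8,500.4

N₂ ≈ 8500 RPM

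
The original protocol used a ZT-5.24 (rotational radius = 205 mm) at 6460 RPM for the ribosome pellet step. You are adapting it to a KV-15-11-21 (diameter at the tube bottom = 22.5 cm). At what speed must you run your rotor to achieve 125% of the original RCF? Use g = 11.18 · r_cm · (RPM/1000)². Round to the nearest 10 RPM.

≈ 9750 RPM

Original rotor: r = 205 mm = 20.5 cm
RCF_original = 11.18 × 20.5 × (6.46)² = 11.18 × 20.5 × 41.7316 ≈ 9,564.5 × g
Target RCF = 1.25 × 9,564.5 ≈ 11,955.6 × g
Your rotor: r = 22.5 / 2 = 11.25 cm
11,955.6 = 11.18 × 11.25 × (N/1000)²
(N/1000)² = 11,955.6 / 125.775 = 95.05546
N = 1000 × √95.05546 ≈ 9,749.6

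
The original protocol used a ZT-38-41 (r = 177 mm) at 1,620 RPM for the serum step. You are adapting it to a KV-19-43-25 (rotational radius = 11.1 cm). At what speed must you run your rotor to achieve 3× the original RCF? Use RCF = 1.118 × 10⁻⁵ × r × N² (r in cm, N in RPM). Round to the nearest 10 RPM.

≈ 3540 RPM

Original rotor: r = 177 mm = 17.7 cm
RCF_original = 1.118 × 10⁻⁵ × 17.7 × (1620)² = 1.118 × 10⁻⁵ × 17.7 × 2,624,400 ≈ 519.3 × g
Target RCF = 3 × 519.3 ≈ 1,557.9 × g
1,557.9 = 1.118 × 10⁻⁵ × 11.1 × N²
N² = 1,557.9 / (12.4098 × 10⁻⁵) = 12,553,788
N ≈ √12,553,788 ≈ 3,543.1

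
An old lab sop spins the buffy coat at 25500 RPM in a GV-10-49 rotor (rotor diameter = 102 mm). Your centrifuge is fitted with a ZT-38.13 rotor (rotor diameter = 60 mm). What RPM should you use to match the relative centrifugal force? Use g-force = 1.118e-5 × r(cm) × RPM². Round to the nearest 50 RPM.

≈ 33250 RPM

Original rotor: r = 102 mm / 2 = 51 mm = 5.1 cm
RCF_original = 1.118 × 10⁻⁵ × 5.1 × (25500)² = 1.118 × 10⁻⁵ × 5.1 × 650,250,000 ≈ 37,076 × g
Your rotor: r = 60 mm / 2 = 30 mm = 3 cm
37,076 = 1.118 × 10⁻⁵ × 3 × N²
N² = 37,076 / (3.354 × 10⁻⁵) = 1,105,426,357
N ≈ √1,105,426,357 ≈ 33,248.0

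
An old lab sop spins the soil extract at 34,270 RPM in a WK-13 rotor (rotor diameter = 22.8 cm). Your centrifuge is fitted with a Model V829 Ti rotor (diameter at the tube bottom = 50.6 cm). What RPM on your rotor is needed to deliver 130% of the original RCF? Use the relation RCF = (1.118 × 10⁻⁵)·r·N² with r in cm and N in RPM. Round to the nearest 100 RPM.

Original rotor: r = 22.8 / 2 = 11.4 cm
RCF = 1.118 × 10⁻⁵ × r × N²
RCF_original = 1.118 × 10⁻⁵ × 11.4 × (34270)² = 1.118 × 10⁻⁵ × 11.4 × 1,174,432,900 ≈ 149,683.8 × g
Target RCF = 1.3 × 149,683.8 ≈ 194,588.9 × g
Your rotor: r = 50.6 / 2 = 25.3 cm
194,588.9 = 1.118 × 10⁻⁵ × 25.3 × N²
N² = 194,588.9 / (28.2854 × 10⁻⁵) = 687,948,199
N ≈ √687,948,199 ≈ 26,228.8

≈ 26200 RPM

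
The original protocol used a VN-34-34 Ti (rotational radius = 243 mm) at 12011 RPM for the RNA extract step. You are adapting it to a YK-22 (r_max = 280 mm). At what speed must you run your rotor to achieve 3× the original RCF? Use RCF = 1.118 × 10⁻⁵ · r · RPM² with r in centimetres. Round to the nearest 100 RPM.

19400 RPM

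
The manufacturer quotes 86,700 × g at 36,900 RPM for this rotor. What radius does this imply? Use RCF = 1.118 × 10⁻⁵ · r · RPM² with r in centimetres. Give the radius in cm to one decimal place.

5.7 cm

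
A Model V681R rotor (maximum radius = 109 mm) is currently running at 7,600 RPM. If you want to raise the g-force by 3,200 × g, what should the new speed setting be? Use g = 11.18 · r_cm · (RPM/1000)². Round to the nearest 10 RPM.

N₂ ≈ 9170 RPM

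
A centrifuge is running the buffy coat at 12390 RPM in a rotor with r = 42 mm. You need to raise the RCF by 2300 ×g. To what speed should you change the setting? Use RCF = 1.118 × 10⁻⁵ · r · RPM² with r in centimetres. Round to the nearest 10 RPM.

≈ 14230 RPM

r = 42 mm = 4.2 cm
Current RCF = 1.118 × 10⁻⁵ × 4.2 × (12390)² = 1.118 × 10⁻⁵ × 4.2 × 153,512,100 ≈ 7,208.3 × g
Target RCF = 7,208.3 + 2,300 = 9,508.3 × g
N² = 9,508.3 / (4.6956 × 10⁻⁵) = 202,493,824
N ≈ √202,493,824 ≈ 14,230.0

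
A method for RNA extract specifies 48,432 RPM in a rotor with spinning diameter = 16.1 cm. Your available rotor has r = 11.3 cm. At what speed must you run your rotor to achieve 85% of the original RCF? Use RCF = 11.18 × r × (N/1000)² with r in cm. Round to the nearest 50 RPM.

≈ 37700 RPM

Original rotor: r = 16.1 / 2 = 8.05 cm
RCF = 11.18 × r × (N/1000)²
RCF_original = 11.18 × 8.05 × (48.432)² = 11.18 × 8.05 × 2,345.658624 ≈ 211,106.9 × g
Target RCF = 0.85 × 211,106.9 ≈ 179,440.9 × g
179,440.9 = 11.18 × 11.3 × (N/1000)²
(N/1000)² = 179,440.9 / 126.334 = 1420.369
N = 1000 × √1420.369 ≈ 37,687.8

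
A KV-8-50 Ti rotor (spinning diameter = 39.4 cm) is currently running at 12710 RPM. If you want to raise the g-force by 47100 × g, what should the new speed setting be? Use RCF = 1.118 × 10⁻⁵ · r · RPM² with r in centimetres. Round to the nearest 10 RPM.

r = 39.4 / 2 = 19.7 cm
Current RCF = 1.118 × 10⁻⁵ × 19.7 × (12710)² = 1.118 × 10⁻⁵ × 19.7 × 161,544,100 ≈ 35,579.4 × g
Target RCF = 35,579.4 + 47,100 = 82,679.4 × g
N² = 82,679.4 / (22.0246 × 10⁻⁵) = 375,395,694
N ≈ √375,395,694 ≈ 19,375.1

≈ 19380 RPM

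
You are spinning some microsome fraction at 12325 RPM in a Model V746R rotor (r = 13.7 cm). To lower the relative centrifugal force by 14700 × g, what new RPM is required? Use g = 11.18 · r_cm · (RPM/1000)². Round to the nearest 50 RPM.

7500 RPM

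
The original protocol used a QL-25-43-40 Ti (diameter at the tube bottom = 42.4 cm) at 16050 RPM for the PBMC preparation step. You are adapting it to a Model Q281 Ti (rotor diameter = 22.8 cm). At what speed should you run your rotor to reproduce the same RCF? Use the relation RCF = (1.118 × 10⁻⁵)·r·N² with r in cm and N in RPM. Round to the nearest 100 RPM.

≈ 21900 RPM

Original rotor: r = 42.4 / 2 = 21.2 cm
RCF_original = 1.118 × 10⁻⁵ × 21.2 × (16050)² = 1.118 × 10⁻⁵ × 21.2 × 257,602,500 ≈ 61,055.9 × g
Your rotor: r = 22.8 / 2 = 11.4 cm
61,055.9 = 1.118 × 10⁻⁵ × 11.4 × N²
N² = 61,055.9 / (12.7452 × 10⁻⁵) = 479,050,152
N ≈ √479,050,152 ≈ 21,887.2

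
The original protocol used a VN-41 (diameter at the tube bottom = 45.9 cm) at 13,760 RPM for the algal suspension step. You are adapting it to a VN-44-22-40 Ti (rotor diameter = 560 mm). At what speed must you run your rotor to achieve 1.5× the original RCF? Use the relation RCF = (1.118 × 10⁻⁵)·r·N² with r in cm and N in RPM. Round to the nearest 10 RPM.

Original rotor: r = 45.9 / 2 = 22.95 cm
RCF = 1.118 × 10⁻⁵ × r × N²
RCF_original = 1.118 × 10⁻⁵ × 22.95 × (13760)² = 1.118 × 10⁻⁵ × 22.95 × 189,337,600 ≈ 48,580.4 × g
Target RCF = 1.5 × 48,580.4 ≈ 72,870.6 × g
Your rotor: r = 560 mm / 2 = 280 mm = 28 cm
72,870.6 = 1.118 × 10⁻⁵ × 28 × N²
N² = 72,870.6 / (31.304 × 10⁻⁵) = 232,783,670
N ≈ √232,783,670 ≈ 15,257.2

≈ 15260 RPM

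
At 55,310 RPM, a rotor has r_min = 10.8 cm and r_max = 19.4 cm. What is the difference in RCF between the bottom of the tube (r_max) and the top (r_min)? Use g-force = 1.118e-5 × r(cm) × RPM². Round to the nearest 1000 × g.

ΔRCF = 1.118 × 10⁻⁵ × (r_max − r_min) × N² = 1.118 × 10⁻⁵ × 8.6 × 3,059,196,100 ≈ 294,135.6

≈ 294000 ×g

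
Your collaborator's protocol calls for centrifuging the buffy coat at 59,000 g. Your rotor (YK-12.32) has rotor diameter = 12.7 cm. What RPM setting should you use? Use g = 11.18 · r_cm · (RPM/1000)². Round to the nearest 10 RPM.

r = 12.7 / 2 = 6.35 cm
RCF = 11.18 × r × (N/1000)²
59,000 = 11.18 × 6.35 × (N/1000)²
(N/1000)² = 59,000 / 70.993 = 831.0679
N = 1000 × √831.0679 ≈ 28,828.2

28830 RPM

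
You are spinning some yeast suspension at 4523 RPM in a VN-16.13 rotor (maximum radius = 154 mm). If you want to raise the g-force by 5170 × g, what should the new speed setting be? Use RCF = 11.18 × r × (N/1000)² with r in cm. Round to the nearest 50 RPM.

N₂ ≈ 7100 RPM

r = 154 mm = 15.4 cm
Current RCF = 11.18 × 15.4 × (4.523)² = 11.18 × 15.4 × 20.457529 ≈ 3,522.2 × g
Target RCF = 3,522.2 + 5,170 = 8,692.2 × g
(N/1000)² = 8,692.2 / 172.172 = 50.48556
N = 1000 × √50.48556 ≈ 7,105.3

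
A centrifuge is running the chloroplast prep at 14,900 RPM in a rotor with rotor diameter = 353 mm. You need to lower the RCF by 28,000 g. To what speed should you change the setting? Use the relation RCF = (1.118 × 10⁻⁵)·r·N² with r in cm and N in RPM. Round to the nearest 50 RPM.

N₂ ≈ 8950 RPM

r = 353 mm / 2 = 176.5 mm = 17.65 cm
Current RCF = 1.118 × 10⁻⁵ × 17.65 × (14900)² = 1.118 × 10⁻⁵ × 17.65 × 222,010,000 ≈ 43,808.6 × g
Target RCF = 43,808.6 − 28,000 = 15,808.6 × g
N² = 15,808.6 / (19.7327 × 10⁻⁵) = 80,113,720
N ≈ √80,113,720 ≈ 8,950.6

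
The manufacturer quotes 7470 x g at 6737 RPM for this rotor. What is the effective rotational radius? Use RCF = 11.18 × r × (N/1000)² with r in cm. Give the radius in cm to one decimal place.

7470 = 11.18 × r × (6.737)²
r = 7470 / (11.18 × 45.387169) = 7470 / 507.4285 ≈ 14.721 cm

14.7 cm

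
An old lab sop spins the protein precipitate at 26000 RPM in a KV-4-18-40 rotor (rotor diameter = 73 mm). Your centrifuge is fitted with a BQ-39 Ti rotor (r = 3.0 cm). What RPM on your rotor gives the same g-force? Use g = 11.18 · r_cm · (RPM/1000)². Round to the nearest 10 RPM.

Original rotor: r = 73 mm / 2 = 36.5 mm = 3.65 cm
RCF = 11.18 × r × (N/1000)²
RCF_original = 11.18 × 3.65 × (26)² = 11.18 × 3.65 × 676 ≈ 27,585.5 × g
27,585.5 = 11.18 × 3 × (N/1000)²
(N/1000)² = 27,585.5 / 33.54 = 822.4657
N = 1000 × √822.4657 ≈ 28,678.7

28680 RPM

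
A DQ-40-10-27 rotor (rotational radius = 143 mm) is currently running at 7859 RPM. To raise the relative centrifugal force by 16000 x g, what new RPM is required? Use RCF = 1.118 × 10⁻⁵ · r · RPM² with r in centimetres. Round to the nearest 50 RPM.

r = 143 mm = 14.3 cm
Current RCF = 1.118 × 10⁻⁵ × 14.3 × (7859)² = 1.118 × 10⁻⁵ × 14.3 × 61,763,881 ≈ 9,874.4 × g
Target RCF = 9,874.4 + 16,000 = 25,874.4 × g
N² = 25,874.4 / (15.9874 × 10⁻⁵) = 161,842,451
N ≈ √161,842,451 ≈ 12,721.7

≈ 12700 RPM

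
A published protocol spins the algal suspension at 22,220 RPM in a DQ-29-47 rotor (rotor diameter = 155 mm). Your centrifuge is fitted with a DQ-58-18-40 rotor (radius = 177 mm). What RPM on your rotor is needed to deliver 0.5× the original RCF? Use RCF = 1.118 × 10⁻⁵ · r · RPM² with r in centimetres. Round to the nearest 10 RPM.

Original rotor: r = 155 mm / 2 = 77.5 mm = 7.75 cm
RCF_original = 1.118 × 10⁻⁵ × 7.75 × (22220)² = 1.118 × 10⁻⁵ × 7.75 × 493,728,400 ≈ 42,779.1 × g
Target RCF = 0.5 × 42,779.1 ≈ 21,389.5 × g
Your rotor: r = 177 mm = 17.7 cm
21,389.5 = 1.118 × 10⁻⁵ × 17.7 × N²
N² = 21,389.5 / (19.7886 × 10⁻⁵) = 108,090,011
N ≈ √108,090,011 ≈ 10,396.6

10400 RPM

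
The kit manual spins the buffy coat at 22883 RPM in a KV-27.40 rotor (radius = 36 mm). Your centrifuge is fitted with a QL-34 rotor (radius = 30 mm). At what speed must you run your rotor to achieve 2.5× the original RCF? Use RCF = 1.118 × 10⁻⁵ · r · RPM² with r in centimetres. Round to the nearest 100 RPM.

Original rotor: r = 36 mm = 3.6 cm
RCF_original = 1.118 × 10⁻⁵ × 3.6 × (22883)² = 1.118 × 10⁻⁵ × 3.6 × 523,631,689 ≈ 21,075.1 × g
Target RCF = 2.5 × 21,075.1 ≈ 52,687.8 × g
Your rotor: r = 30 mm = 3.0 cm
52,687.8 = 1.118 × 10⁻⁵ × 3 × N²
N² = 52,687.8 / (3.354 × 10⁻⁵) = 1,570,894,454
N ≈ √1,570,894,454 ≈ 39,634.5

≈ 39600 RPM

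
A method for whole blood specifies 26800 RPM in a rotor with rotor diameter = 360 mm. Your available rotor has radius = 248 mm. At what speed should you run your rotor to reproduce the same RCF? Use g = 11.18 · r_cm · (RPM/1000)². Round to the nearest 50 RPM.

22850 RPM

Original rotor: r = 360 mm / 2 = 180 mm = 18 cm
RCF_original = 11.18 × 18 × (26.8)² = 11.18 × 18 × 718.24 ≈ 144,538.6 × g
Your rotor: r = 248 mm = 24.8 cm
144,538.6 = 11.18 × 24.8 × (N/1000)²
(N/1000)² = 144,538.6 / 277.264 = 521.3032
N = 1000 × √521.3032 ≈ 22,832.1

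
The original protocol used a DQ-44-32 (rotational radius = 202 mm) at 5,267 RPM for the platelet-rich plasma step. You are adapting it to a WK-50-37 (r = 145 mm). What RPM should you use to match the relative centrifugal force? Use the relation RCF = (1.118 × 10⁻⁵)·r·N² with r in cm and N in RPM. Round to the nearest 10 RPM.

Original rotor: r = 202 mm = 20.2 cm
RCF_original = 1.118 × 10⁻⁵ × 20.2 × (5267)² = 1.118 × 10⁻⁵ × 20.2 × 27,741,289 ≈ 6,265 × g
Your rotor: r = 145 mm = 14.5 cm
6,265 = 1.118 × 10⁻⁵ × 14.5 × N²
N² = 6,265 / (16.211 × 10⁻⁵) = 38,646,598
N ≈ √38,646,598 ≈ 6,216.6

6220 RPM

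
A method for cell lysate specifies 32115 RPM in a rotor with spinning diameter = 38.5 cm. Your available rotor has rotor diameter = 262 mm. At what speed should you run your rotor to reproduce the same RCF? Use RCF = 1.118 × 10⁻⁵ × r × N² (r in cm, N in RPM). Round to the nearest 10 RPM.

38930 RPM

Original rotor: r = 38.5 / 2 = 19.25 cm
RCF = 1.118 × 10⁻⁵ × r × N²
RCF_original = 1.118 × 10⁻⁵ × 19.25 × (32115)² = 1.118 × 10⁻⁵ × 19.25 × 1,031,373,225 ≈ 221,967 × g
Your rotor: r = 262 mm / 2 = 131 mm = 13.1 cm
221,967 = 1.118 × 10⁻⁵ × 13.1 × N²
N² = 221,967 / (14.6458 × 10⁻⁵) = 1,515,567,603
N ≈ √1,515,567,603 ≈ 38,930.3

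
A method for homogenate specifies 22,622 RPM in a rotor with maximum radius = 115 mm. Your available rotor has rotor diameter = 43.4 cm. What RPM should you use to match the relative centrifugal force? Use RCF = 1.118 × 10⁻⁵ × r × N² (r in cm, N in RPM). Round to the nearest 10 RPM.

Original rotor: r = 115 mm = 11.5 cm
RCF = 1.118 × 10⁻⁵ × r × N²
RCF_original = 1.118 × 10⁻⁵ × 11.5 × (22622)² = 1.118 × 10⁻⁵ × 11.5 × 511,754,884 ≈ 65,796.3 × g
Your rotor: r = 43.4 / 2 = 21.7 cm
65,796.3 = 1.118 × 10⁻⁵ × 21.7 × N²
N² = 65,796.3 / (24.2606 × 10⁻⁵) = 271,206,401
N ≈ √271,206,401 ≈ 16,468.3

≈ 16470 RPM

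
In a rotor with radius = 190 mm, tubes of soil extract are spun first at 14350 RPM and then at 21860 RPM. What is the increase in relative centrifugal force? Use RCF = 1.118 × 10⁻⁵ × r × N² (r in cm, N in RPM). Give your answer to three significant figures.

≈ 57800 ×g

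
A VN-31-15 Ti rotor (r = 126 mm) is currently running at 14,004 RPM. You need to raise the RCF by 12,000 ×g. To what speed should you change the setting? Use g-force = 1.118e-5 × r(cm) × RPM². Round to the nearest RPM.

N₂ ≈ 16772 RPM

r = 126 mm = 12.6 cm
Current RCF = 1.118 × 10⁻⁵ × 12.6 × (14004)² = 1.118 × 10⁻⁵ × 12.6 × 196,112,016 ≈ 27,625.9 × g
Target RCF = 27,625.9 + 12,000 = 39,625.9 × g
N² = 39,625.9 / (14.0868 × 10⁻⁵) = 281,298,095
N ≈ √281,298,095 ≈ 16,771.9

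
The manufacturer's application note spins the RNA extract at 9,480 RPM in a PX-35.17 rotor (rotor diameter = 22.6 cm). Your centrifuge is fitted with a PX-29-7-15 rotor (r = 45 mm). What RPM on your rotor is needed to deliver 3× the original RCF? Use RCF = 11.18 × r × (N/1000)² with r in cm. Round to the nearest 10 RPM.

Original rotor: r = 22.6 / 2 = 11.3 cm
RCF_original = 11.18 × 11.3 × (9.48)² = 11.18 × 11.3 × 89.8704 ≈ 11,353.7 × g
Target RCF = 3 × 11,353.7 ≈ 34,061.1 × g
Your rotor: r = 45 mm = 4.5 cm
34,061.1 = 11.18 × 4.5 × (N/1000)²
(N/1000)² = 34,061.1 / 50.31 = 677.0244
N = 1000 × √677.0244 ≈ 26,019.7

≈ 26020 RPM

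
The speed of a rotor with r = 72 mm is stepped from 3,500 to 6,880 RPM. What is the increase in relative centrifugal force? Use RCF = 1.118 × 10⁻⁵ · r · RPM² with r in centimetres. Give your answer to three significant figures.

r = 72 mm = 7.2 cm
RCF₁ = 1.118 × 10⁻⁵ × 7.2 × (3500)² = 1.118 × 10⁻⁵ × 7.2 × 12,250,000 ≈ 986.1 × g
RCF₂ = 1.118 × 10⁻⁵ × 7.2 × (6880)² = 1.118 × 10⁻⁵ × 7.2 × 47,334,400 ≈ 3,810.2 × g
Increase = 3,810.2 − 986.1 = 2,824.1

2820 x g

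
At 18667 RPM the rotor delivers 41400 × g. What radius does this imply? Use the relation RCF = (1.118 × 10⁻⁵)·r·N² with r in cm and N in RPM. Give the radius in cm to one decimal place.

≈ 10.6 cm

41400 = 1.118 × 10⁻⁵ × r × (18667)²
r = 41400 / (1.118 × 10⁻⁵ × 348,456,889) = 41400 / 3895.748 ≈ 10.627 cm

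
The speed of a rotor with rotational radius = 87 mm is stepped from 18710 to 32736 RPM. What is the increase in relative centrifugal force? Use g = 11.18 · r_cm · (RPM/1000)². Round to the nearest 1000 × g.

r = 87 mm = 8.7 cm
RCF₁ = 11.18 × 8.7 × (18.71)² = 11.18 × 8.7 × 350.0641 ≈ 34,049.3 × g
RCF₂ = 11.18 × 8.7 × (32.736)² = 11.18 × 8.7 × 1,071.645696 ≈ 104,234.7 × g
Increase = 104,234.7 − 34,049.3 = 70,185.4

≈ 70000 x g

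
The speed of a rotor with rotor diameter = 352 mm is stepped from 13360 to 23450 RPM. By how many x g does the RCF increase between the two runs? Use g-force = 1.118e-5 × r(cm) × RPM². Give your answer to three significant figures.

73100 x g

r = 352 mm / 2 = 176 mm = 17.6 cm
RCF₁ = 1.118 × 10⁻⁵ × 17.6 × (13360)² = 1.118 × 10⁻⁵ × 17.6 × 178,489,600 ≈ 35,121 × g
RCF₂ = 1.118 × 10⁻⁵ × 17.6 × (23450)² = 1.118 × 10⁻⁵ × 17.6 × 549,902,500 ≈ 108,203.2 × g
Increase = 108,203.2 − 35,121 = 73,082.2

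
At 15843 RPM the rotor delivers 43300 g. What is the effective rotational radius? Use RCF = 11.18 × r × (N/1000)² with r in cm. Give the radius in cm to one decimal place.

≈ 15.4 cm

43300 = 11.18 × r × (15.843)²
r = 43300 / (11.18 × 251.000649) = 43300 / 2806.187 ≈ 15.430 cm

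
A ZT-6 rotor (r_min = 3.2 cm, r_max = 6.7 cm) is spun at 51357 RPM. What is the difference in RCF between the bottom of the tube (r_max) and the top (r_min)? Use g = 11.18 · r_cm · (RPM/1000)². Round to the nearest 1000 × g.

103000 ×g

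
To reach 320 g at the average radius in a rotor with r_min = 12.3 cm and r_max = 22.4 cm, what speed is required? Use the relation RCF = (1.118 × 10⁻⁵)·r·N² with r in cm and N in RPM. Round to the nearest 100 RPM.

N ≈ 1300 RPM

r_avg = (12.3 + 22.4) / 2 = 17.35 cm
320 = 1.118 × 10⁻⁵ × 17.35 × N²
N² = 320 / (19.3973 × 10⁻⁵) = 1,649,714
N ≈ √1,649,714 ≈ 1,284.4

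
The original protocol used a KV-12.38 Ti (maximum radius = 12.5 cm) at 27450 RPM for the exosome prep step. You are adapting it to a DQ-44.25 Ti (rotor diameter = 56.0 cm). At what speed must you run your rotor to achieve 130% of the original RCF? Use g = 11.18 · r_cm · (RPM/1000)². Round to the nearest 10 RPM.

≈ 20910 RPM

RCF_original = 11.18 × 12.5 × (27.45)² = 11.18 × 12.5 × 753.5025 ≈ 105,302 × g
Target RCF = 1.3 × 105,302 ≈ 136,892.6 × g
Your rotor: r = 56.0 / 2 = 28 cm
136,892.6 = 11.18 × 28 × (N/1000)²
(N/1000)² = 136,892.6 / 313.04 = 437.3007
N = 1000 × √437.3007 ≈ 20,911.7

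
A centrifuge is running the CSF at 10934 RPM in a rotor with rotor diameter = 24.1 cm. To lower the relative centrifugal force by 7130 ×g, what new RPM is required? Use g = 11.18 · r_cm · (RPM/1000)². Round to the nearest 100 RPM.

r = 24.1 / 2 = 12.05 cm
Current RCF = 11.18 × 12.05 × (10.934)² = 11.18 × 12.05 × 119.552356 ≈ 16,106 × g
Target RCF = 16,106 − 7,130 = 8,976 × g
(N/1000)² = 8,976 / 134.719 = 66.62757
N = 1000 × √66.62757 ≈ 8,162.6

≈ 8200 RPM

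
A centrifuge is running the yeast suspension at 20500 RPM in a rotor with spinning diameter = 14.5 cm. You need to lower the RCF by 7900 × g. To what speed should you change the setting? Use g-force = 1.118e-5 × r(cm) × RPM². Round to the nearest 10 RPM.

r = 14.5 / 2 = 7.25 cm
Current RCF = 1.118 × 10⁻⁵ × 7.25 × (20500)² = 1.118 × 10⁻⁵ × 7.25 × 420,250,000 ≈ 34,063.4 × g
Target RCF = 34,063.4 − 7,900 = 26,163.4 × g
N² = 26,163.4 / (8.1055 × 10⁻⁵) = 322,785,763
N ≈ √322,785,763 ≈ 17,966.2

17970 RPM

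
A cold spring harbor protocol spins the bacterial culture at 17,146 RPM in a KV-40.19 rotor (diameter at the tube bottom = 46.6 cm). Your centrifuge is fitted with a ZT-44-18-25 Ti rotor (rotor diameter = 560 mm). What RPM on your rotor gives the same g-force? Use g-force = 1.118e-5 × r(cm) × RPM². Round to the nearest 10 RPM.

Original rotor: r = 46.6 / 2 = 23.3 cm
RCF_original = 1.118 × 10⁻⁵ × 23.3 × (17146)² = 1.118 × 10⁻⁵ × 23.3 × 293,985,316 ≈ 76,581.4 × g
Your rotor: r = 560 mm / 2 = 280 mm = 28 cm
76,581.4 = 1.118 × 10⁻⁵ × 28 × N²
N² = 76,581.4 / (31.304 × 10⁻⁵) = 244,637,746
N ≈ √244,637,746 ≈ 15,640.9

≈ 15640 RPM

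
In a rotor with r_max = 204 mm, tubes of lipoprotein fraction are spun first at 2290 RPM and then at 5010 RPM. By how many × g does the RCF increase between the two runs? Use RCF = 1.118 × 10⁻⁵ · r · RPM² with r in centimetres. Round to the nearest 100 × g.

r = 204 mm = 20.4 cm
RCF₁ = 1.118 × 10⁻⁵ × 20.4 × (2290)² = 1.118 × 10⁻⁵ × 20.4 × 5,244,100 ≈ 1,196 × g
RCF₂ = 1.118 × 10⁻⁵ × 20.4 × (5010)² = 1.118 × 10⁻⁵ × 20.4 × 25,100,100 ≈ 5,724.6 × g
Increase = 5,724.6 − 1,196 = 4,528.6

4500 × g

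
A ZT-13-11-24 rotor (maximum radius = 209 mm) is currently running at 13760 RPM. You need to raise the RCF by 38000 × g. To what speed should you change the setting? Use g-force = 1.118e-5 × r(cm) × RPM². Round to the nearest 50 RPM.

≈ 18750 RPM

r = 209 mm = 20.9 cm
Current RCF = 1.118 × 10⁻⁵ × 20.9 × (13760)² = 1.118 × 10⁻⁵ × 20.9 × 189,337,600 ≈ 44,241 × g
Target RCF = 44,241 + 38,000 = 82,241 × g
N² = 82,241 / (23.3662 × 10⁻⁵) = 351,965,660
N ≈ √351,965,660 ≈ 18,760.7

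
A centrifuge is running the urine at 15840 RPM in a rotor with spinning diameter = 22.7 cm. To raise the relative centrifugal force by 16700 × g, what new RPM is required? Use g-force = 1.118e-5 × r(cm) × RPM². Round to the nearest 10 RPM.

19560 RPM

r = 22.7 / 2 = 11.35 cm
Current RCF = 1.118 × 10⁻⁵ × 11.35 × (15840)² = 1.118 × 10⁻⁵ × 11.35 × 250,905,600 ≈ 31,838.2 × g
Target RCF = 31,838.2 + 16,700 = 48,538.2 × g
N² = 48,538.2 / (12.6893 × 10⁻⁵) = 382,512,826
N ≈ √382,512,826 ≈ 19,557.9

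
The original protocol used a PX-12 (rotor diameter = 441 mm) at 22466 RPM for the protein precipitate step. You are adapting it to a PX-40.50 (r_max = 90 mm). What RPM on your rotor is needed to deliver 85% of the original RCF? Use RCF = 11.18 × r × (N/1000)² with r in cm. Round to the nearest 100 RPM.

32400 RPM

Original rotor: r = 441 mm / 2 = 220.5 mm = 22.05 cm
RCF_original = 11.18 × 22.05 × (22.466)² = 11.18 × 22.05 × 504.721156 ≈ 124,423.4 × g
Target RCF = 0.85 × 124,423.4 ≈ 105,759.9 × g
Your rotor: r = 90 mm = 9.0 cm
105,759.9 = 11.18 × 9 × (N/1000)²
(N/1000)² = 105,759.9 / 100.62 = 1051.082
N = 1000 × √1051.082 ≈ 32,420.4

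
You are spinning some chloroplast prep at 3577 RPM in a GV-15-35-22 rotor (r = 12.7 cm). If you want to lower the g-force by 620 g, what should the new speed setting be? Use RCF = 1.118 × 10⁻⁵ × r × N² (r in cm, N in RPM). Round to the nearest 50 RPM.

N₂ ≈ 2900 RPM

Current RCF = 1.118 × 10⁻⁵ × 12.7 × (3577)² = 1.118 × 10⁻⁵ × 12.7 × 12,794,929 ≈ 1,816.7 × g
Target RCF = 1,816.7 − 620 = 1,196.7 × g
N² = 1,196.7 / (14.1986 × 10⁻⁵) = 8,428,296
N ≈ √8,428,296 ≈ 2,903.2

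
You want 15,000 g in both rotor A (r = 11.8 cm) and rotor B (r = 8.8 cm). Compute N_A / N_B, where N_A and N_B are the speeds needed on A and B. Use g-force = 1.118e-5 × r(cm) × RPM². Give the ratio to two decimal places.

0.86

At fixed RCF, N ∝ 1/√r, so N_A/N_B = √(r_B/r_A) = √(8.8/11.8) = √0.745763 = 0.8636.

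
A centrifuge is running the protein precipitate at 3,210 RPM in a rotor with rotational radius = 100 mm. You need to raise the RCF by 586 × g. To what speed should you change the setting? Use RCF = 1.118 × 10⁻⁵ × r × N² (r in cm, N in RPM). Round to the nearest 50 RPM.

3950 RPM

r = 100 mm = 10.0 cm
Current RCF = 1.118 × 10⁻⁵ × 10 × (3210)² = 1.118 × 10⁻⁵ × 10 × 10,304,100 ≈ 1,152 × g
Target RCF = 1,152 + 586 = 1,738 × g
N² = 1,738 / (11.18 × 10⁻⁵) = 15,545,617
N ≈ √15,545,617 ≈ 3,942.8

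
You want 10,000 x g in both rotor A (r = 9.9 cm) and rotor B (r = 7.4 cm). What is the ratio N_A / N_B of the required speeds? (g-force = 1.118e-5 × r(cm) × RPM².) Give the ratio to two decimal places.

0.86

At fixed RCF, N ∝ 1/√r, so N_A/N_B = √(r_B/r_A) = √(7.4/9.9) = √0.747475 = 0.8646.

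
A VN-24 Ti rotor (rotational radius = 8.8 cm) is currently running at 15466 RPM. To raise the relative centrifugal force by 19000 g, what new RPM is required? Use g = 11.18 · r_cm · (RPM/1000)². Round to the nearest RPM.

20792 RPM

Current RCF = 11.18 × 8.8 × (15.466)² = 11.18 × 8.8 × 239.197156 ≈ 23,533.2 × g
Target RCF = 23,533.2 + 19,000 = 42,533.2 × g
(N/1000)² = 42,533.2 / 98.384 = 432.3183
N = 1000 × √432.3183 ≈ 20,792.3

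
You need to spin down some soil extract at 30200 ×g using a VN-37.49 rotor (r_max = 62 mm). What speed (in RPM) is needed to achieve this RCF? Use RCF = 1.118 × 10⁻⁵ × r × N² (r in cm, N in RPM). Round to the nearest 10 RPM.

r = 62 mm = 6.2 cm
30,200 = 1.118 × 10⁻⁵ × 6.2 × N²
N² = 30,200 / (6.9316 × 10⁻⁵) = 435,685,845
N ≈ √435,685,845 ≈ 20,873.1

≈ 20870 RPM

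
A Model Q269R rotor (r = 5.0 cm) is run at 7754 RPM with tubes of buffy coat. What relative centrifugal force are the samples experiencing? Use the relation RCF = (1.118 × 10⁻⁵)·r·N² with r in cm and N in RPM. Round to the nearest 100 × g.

RCF = 1.118 × 10⁻⁵ × 5 × (7754)² = 1.118 × 10⁻⁵ × 5 × 60,124,516 ≈ 3,361 × g

≈ 3400 g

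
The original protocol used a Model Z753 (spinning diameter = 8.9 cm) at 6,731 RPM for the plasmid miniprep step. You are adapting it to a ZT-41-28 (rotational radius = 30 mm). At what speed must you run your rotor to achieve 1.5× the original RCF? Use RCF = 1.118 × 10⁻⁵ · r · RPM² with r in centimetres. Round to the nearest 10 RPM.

≈ 10040 RPM

Original rotor: r = 8.9 / 2 = 4.45 cm
RCF = 1.118 × 10⁻⁵ × r × N²
RCF_original = 1.118 × 10⁻⁵ × 4.45 × (6731)² = 1.118 × 10⁻⁵ × 4.45 × 45,306,361 ≈ 2,254 × g
Target RCF = 1.5 × 2,254 ≈ 3,381 × g
Your rotor: r = 30 mm = 3.0 cm
3,381 = 1.118 × 10⁻⁵ × 3 × N²
N² = 3,381 / (3.354 × 10⁻⁵) = 100,805,009
N ≈ √100,805,009 ≈ 10,040.2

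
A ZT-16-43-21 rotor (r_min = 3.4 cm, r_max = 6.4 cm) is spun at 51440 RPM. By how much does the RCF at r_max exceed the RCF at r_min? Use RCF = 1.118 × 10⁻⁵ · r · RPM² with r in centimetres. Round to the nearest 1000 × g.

RCF_max = 1.118 × 10⁻⁵ × 6.4 × (51440)² = 1.118 × 10⁻⁵ × 6.4 × 2,646,073,600 ≈ 189,331.9 × g
RCF_min = 1.118 × 10⁻⁵ × 3.4 × (51440)² = 1.118 × 10⁻⁵ × 3.4 × 2,646,073,600 ≈ 100,582.5 × g
ΔRCF = 189,331.9 − 100,582.5 = 88,749.4

89000 ×g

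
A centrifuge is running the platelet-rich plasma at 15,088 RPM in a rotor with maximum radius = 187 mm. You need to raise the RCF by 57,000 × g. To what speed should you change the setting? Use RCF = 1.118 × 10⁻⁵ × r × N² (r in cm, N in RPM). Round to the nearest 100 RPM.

N₂ ≈ 22400 RPM

r = 187 mm = 18.7 cm
Current RCF = 1.118 × 10⁻⁵ × 18.7 × (15088)² = 1.118 × 10⁻⁵ × 18.7 × 227,647,744 ≈ 47,593.4 × g
Target RCF = 47,593.4 + 57,000 = 104,593.4 × g
N² = 104,593.4 / (20.9066 × 10⁻⁵) = 500,288,904
N ≈ √500,288,904 ≈ 22,367.1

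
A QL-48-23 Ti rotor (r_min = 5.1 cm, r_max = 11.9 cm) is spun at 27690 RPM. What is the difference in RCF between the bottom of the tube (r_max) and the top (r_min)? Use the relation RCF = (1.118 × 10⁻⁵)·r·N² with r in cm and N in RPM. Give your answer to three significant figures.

58300 × g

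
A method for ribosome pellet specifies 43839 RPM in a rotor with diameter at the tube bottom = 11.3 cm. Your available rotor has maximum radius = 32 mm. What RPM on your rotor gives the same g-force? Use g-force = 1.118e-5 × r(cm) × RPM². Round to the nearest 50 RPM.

≈ 58250 RPM

Original rotor: r = 11.3 / 2 = 5.65 cm
RCF_original = 1.118 × 10⁻⁵ × 5.65 × (43839)² = 1.118 × 10⁻⁵ × 5.65 × 1,921,857,921 ≈ 121,398 × g
Your rotor: r = 32 mm = 3.2 cm
121,398 = 1.118 × 10⁻⁵ × 3.2 × N²
N² = 121,398 / (3.5776 × 10⁻⁵) = 3,393,280,411
N ≈ √3,393,280,411 ≈ 58,251.9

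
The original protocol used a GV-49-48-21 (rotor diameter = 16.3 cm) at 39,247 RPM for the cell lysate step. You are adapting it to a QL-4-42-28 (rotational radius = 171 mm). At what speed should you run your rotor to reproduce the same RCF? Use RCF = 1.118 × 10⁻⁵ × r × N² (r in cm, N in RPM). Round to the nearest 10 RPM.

≈ 27090 RPM

Original rotor: r = 16.3 / 2 = 8.15 cm
RCF_original = 1.118 × 10⁻⁵ × 8.15 × (39247)² = 1.118 × 10⁻⁵ × 8.15 × 1,540,327,009 ≈ 140,350 × g
Your rotor: r = 171 mm = 17.1 cm
140,350 = 1.118 × 10⁻⁵ × 17.1 × N²
N² = 140,350 / (19.1178 × 10⁻⁵) = 734,132,588
N ≈ √734,132,588 ≈ 27,094.9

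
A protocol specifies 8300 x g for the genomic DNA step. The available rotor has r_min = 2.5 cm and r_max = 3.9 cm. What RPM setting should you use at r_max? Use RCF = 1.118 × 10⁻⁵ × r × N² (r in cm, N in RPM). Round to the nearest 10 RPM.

Use r_max = 3.9 cm.
RCF = 1.118 × 10⁻⁵ × r × N²
8,300 = 1.118 × 10⁻⁵ × 3.9 × N²
N² = 8,300 / (4.3602 × 10⁻⁵) = 190,358,240
N ≈ √190,358,240 ≈ 13,797.0

≈ 13800 RPM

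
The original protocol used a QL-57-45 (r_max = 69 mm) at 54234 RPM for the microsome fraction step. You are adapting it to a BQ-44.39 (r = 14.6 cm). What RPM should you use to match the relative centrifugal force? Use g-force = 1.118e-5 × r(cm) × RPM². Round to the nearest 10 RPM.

37280 RPM

Original rotor: r = 69 mm = 6.9 cm
RCF_original = 1.118 × 10⁻⁵ × 6.9 × (54234)² = 1.118 × 10⁻⁵ × 6.9 × 2,941,326,756 ≈ 226,899.8 × g
226,899.8 = 1.118 × 10⁻⁵ × 14.6 × N²
N² = 226,899.8 / (16.3228 × 10⁻⁵) = 1,390,078,908
N ≈ √1,390,078,908 ≈ 37,283.8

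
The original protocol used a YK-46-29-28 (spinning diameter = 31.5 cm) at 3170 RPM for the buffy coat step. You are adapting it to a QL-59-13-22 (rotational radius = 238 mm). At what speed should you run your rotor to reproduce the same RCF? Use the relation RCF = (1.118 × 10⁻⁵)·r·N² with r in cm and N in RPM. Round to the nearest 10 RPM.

≈ 2580 RPM

Original rotor: r = 31.5 / 2 = 15.75 cm
RCF = 1.118 × 10⁻⁵ × r × N²
RCF_original = 1.118 × 10⁻⁵ × 15.75 × (3170)² = 1.118 × 10⁻⁵ × 15.75 × 10,048,900 ≈ 1,769.5 × g
Your rotor: r = 238 mm = 23.8 cm
1,769.5 = 1.118 × 10⁻⁵ × 23.8 × N²
N² = 1,769.5 / (26.6084 × 10⁻⁵) = 6,650,156
N ≈ √6,650,156 ≈ 2,578.8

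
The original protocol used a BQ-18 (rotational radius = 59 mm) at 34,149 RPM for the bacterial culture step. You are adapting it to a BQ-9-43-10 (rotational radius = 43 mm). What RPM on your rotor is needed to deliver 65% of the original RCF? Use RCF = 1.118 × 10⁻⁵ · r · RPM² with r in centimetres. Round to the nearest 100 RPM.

Original rotor: r = 59 mm = 5.9 cm
RCF_original = 1.118 × 10⁻⁵ × 5.9 × (34149)² = 1.118 × 10⁻⁵ × 5.9 × 1,166,154,201 ≈ 76,921.9 × g
Target RCF = 0.65 × 76,921.9 ≈ 49,999.2 × g
Your rotor: r = 43 mm = 4.3 cm
49,999.2 = 1.118 × 10⁻⁵ × 4.3 × N²
N² = 49,999.2 / (4.8074 × 10⁻⁵) = 1,040,046,595
N ≈ √1,040,046,595 ≈ 32,249.8

32200 RPM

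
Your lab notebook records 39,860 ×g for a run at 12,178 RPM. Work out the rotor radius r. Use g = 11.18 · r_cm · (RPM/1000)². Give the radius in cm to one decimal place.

RCF = 11.18 × r × (N/1000)²
39860 = 11.18 × r × (12.178)²
r = 39860 / (11.18 × 148.303684) = 39860 / 1658.035 ≈ 24.041 cm

≈ 24.0 cm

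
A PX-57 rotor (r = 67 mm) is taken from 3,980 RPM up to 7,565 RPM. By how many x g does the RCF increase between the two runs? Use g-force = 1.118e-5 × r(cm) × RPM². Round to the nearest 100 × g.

≈ 3100 x g

r = 67 mm = 6.7 cm
RCF₁ = 1.118 × 10⁻⁵ × 6.7 × (3980)² = 1.118 × 10⁻⁵ × 6.7 × 15,840,400 ≈ 1,186.5 × g
RCF₂ = 1.118 × 10⁻⁵ × 6.7 × (7565)² = 1.118 × 10⁻⁵ × 6.7 × 57,229,225 ≈ 4,286.8 × g
Increase = 4,286.8 − 1,186.5 = 3,100.3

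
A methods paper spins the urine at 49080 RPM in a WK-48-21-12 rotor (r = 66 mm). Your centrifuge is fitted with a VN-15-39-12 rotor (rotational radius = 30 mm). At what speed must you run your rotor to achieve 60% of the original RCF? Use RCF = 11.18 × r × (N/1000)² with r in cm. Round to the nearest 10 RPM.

Original rotor: r = 66 mm = 6.6 cm
RCF_original = 11.18 × 6.6 × (49.08)² = 11.18 × 6.6 × 2,408.8464 ≈ 177,744 × g
Target RCF = 0.6 × 177,744 ≈ 106,646.4 × g
Your rotor: r = 30 mm = 3.0 cm
106,646.4 = 11.18 × 3 × (N/1000)²
(N/1000)² = 106,646.4 / 33.54 = 3179.678
N = 1000 × √3179.678 ≈ 56,388.6

56390 RPM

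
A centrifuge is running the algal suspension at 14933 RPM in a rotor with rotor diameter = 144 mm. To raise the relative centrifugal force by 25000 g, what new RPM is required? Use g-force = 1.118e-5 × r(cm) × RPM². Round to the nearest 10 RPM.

23100 RPM

r = 144 mm / 2 = 72 mm = 7.2 cm
Current RCF = 1.118 × 10⁻⁵ × 7.2 × (14933)² = 1.118 × 10⁻⁵ × 7.2 × 222,994,489 ≈ 17,950.2 × g
Target RCF = 17,950.2 + 25,000 = 42,950.2 × g
N² = 42,950.2 / (8.0496 × 10⁻⁵) = 533,569,370
N ≈ √533,569,370 ≈ 23,099.1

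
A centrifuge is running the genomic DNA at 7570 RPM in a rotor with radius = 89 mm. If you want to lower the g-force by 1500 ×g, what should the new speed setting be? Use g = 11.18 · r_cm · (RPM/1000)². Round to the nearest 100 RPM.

N₂ ≈ 6500 RPM

r = 89 mm = 8.9 cm
Current RCF = 11.18 × 8.9 × (7.57)² = 11.18 × 8.9 × 57.3049 ≈ 5,702 × g
Target RCF = 5,702 − 1,500 = 4,202 × g
(N/1000)² = 4,202 / 99.502 = 42.23031
N = 1000 × √42.23031 ≈ 6,498.5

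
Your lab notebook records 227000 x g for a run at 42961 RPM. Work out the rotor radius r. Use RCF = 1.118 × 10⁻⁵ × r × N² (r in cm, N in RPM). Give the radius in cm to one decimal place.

227000 = 1.118 × 10⁻⁵ × r × (42961)²
r = 227000 / (1.118 × 10⁻⁵ × 1,845,647,521) = 227000 / 20634.34 ≈ 11.001 cm

r ≈ 11.0 cm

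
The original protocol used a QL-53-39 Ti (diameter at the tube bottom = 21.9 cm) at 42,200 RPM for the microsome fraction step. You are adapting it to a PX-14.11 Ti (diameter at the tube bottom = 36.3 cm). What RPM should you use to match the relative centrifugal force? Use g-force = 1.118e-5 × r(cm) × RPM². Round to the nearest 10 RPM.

Original rotor: r = 21.9 / 2 = 10.95 cm
RCF_original = 1.118 × 10⁻⁵ × 10.95 × (42200)² = 1.118 × 10⁻⁵ × 10.95 × 1,780,840,000 ≈ 218,012.2 × g
Your rotor: r = 36.3 / 2 = 18.15 cm
218,012.2 = 1.118 × 10⁻⁵ × 18.15 × N²
N² = 218,012.2 / (20.2917 × 10⁻⁵) = 1,074,391,007
N ≈ √1,074,391,007 ≈ 32,777.9

≈ 32780 RPM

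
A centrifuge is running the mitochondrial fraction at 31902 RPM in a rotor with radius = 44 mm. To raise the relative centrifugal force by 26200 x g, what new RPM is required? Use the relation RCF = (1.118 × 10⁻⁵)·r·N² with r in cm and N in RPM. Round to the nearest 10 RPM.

r = 44 mm = 4.4 cm
Current RCF = 1.118 × 10⁻⁵ × 4.4 × (31902)² = 1.118 × 10⁻⁵ × 4.4 × 1,017,737,604 ≈ 50,064.5 × g
Target RCF = 50,064.5 + 26,200 = 76,264.5 × g
N² = 76,264.5 / (4.9192 × 10⁻⁵) = 1,550,343,552
N ≈ √1,550,343,552 ≈ 39,374.4

N₂ ≈ 39370 RPM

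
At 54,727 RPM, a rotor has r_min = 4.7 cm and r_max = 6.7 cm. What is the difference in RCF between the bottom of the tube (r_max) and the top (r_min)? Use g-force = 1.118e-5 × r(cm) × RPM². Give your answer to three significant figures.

ΔRCF = 1.118 × 10⁻⁵ × (r_max − r_min) × N² = 1.118 × 10⁻⁵ × 2.0 × 2,995,044,529 ≈ 66,969.2

ΔRCF ≈ 67000 g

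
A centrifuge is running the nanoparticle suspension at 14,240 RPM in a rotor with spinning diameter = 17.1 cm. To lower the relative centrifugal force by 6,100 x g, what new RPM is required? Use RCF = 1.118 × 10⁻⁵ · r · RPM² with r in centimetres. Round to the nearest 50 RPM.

r = 17.1 / 2 = 8.55 cm
Current RCF = 1.118 × 10⁻⁵ × 8.55 × (14240)² = 1.118 × 10⁻⁵ × 8.55 × 202,777,600 ≈ 19,383.3 × g
Target RCF = 19,383.3 − 6,100 = 13,283.3 × g
N² = 13,283.3 / (9.5589 × 10⁻⁵) = 138,962,642
N ≈ √138,962,642 ≈ 11,788.2

11800 RPM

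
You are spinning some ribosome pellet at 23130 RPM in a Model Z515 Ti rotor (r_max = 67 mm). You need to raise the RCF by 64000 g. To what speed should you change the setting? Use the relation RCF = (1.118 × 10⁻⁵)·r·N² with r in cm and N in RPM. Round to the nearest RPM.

≈ 37275 RPM

r = 67 mm = 6.7 cm
Current RCF = 1.118 × 10⁻⁵ × 6.7 × (23130)² = 1.118 × 10⁻⁵ × 6.7 × 534,996,900 ≈ 40,074.5 × g
Target RCF = 40,074.5 + 64,000 = 104,074.5 × g
N² = 104,074.5 / (7.4906 × 10⁻⁵) = 1,389,401,383
N ≈ √1,389,401,383 ≈ 37,274.7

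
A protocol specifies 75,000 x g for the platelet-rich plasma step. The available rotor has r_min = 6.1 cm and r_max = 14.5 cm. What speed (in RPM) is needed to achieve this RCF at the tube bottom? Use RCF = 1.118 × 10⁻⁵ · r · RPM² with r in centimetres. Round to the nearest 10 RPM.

N ≈ 21510 RPM

Use r_max = 14.5 cm.
75,000 = 1.118 × 10⁻⁵ × 14.5 × N²
N² = 75,000 / (16.211 × 10⁻⁵) = 462,648,819
N ≈ √462,648,819 ≈ 21,509.3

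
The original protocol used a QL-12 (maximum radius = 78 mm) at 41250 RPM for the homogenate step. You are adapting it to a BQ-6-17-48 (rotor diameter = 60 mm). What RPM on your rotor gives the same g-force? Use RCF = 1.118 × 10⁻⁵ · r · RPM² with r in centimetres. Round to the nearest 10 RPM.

Original rotor: r = 78 mm = 7.8 cm
RCF_original = 1.118 × 10⁻⁵ × 7.8 × (41250)² = 1.118 × 10⁻⁵ × 7.8 × 1,701,562,500 ≈ 148,383.1 × g
Your rotor: r = 60 mm / 2 = 30 mm = 3 cm
148,383.1 = 1.118 × 10⁻⁵ × 3 × N²
N² = 148,383.1 / (3.354 × 10⁻⁵) = 4,424,063,804
N ≈ √4,424,063,804 ≈ 66,513.6

66510 RPM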